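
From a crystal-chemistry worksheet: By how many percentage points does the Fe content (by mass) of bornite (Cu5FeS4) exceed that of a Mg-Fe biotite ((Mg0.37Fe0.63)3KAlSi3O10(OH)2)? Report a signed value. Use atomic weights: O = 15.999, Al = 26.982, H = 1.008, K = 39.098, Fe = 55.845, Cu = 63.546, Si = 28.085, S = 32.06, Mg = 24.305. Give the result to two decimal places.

Fe in Cu5FeS4: molar mass 501.815 g/mol; 1×55.845 = 55.845 g → 11.13 wt%.
Fe in (Mg0.37Fe0.63)3KAlSi3O10(OH)2: molar mass 476.865 g/mol; 1.89×55.845 = 105.547 g → 22.13 wt%.
Difference = 11.13 − 22.13 = -11.00 percentage points.

-11.00 percentage points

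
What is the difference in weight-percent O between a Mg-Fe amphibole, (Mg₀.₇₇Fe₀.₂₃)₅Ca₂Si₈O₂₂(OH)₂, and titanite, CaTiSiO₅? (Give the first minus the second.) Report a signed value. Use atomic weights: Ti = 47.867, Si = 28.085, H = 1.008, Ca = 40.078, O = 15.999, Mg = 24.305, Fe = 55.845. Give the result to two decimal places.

4.44 percentage points

O in (Mg₀.₇₇Fe₀.₂₃)₅Ca₂Si₈O₂₂(OH)₂: molar mass 848.624 g/mol; 24×15.999 = 383.976 g → 45.25 wt%.
O in CaTiSiO₅: molar mass 196.025 g/mol; 5×15.999 = 79.995 g → 40.81 wt%.
Difference = 45.25 − 40.81 = 4.44 percentage points.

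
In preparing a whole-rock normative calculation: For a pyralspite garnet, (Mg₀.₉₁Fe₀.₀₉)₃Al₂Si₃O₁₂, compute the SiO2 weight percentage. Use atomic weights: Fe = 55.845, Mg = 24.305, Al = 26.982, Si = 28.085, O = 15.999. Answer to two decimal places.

43.79 wt%

Formula mass = 411.638 g/mol.
3 Si → 3.0000 mol SiO2 per formula unit; M(SiO2) = 60.083, so SiO2 mass = 180.249 g.
180.249/411.638 × 100 = 43.79 wt%.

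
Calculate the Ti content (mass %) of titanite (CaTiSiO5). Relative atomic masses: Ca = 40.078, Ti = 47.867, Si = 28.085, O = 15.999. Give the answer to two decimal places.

24.42 mass %

Formula mass = 1×40.078 + 1×47.867 + 1×28.085 + 5×15.999 = 196.025 g/mol, of which 47.867 g is Ti.
So Ti makes up 47.867/196.025 = 0.2442 of the mass, i.e. 24.42%.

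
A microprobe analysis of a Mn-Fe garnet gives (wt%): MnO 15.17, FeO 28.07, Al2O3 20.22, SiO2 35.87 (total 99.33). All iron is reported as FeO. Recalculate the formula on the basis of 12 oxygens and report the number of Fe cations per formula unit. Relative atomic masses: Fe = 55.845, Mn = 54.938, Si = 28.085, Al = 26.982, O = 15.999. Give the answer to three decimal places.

1.959 Fe apfu

MnO (M=70.937): mol = 0.21385; Mn = 0.21385, O = 0.21385.
FeO (M=71.844): mol = 0.39071; Fe = 0.39071, O = 0.39071.
Al2O3 (M=101.961): mol = 0.19831; Al = 0.39662, O = 0.59493.
SiO2 (M=60.083): mol = 0.59701; Si = 0.59701, O = 1.19402.
ΣO = 2.39351; factor = 12/ΣO = 5.01356.
Fe apfu = 0.39071 × 5.01356 = 1.959.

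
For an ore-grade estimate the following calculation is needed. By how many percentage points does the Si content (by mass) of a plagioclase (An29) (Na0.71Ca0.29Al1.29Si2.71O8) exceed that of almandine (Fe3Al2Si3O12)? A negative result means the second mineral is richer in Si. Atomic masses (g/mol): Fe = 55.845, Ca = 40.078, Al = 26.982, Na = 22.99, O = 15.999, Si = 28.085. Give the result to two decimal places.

First mineral: 76.110 g Si in 266.855 g formula = 28.52 wt% Si.
Second mineral: 84.255 g Si in 497.742 g formula = 16.93 wt% Si.
28.52% − 16.93% gives a difference of 11.59 percentage points.

11.59 percentage points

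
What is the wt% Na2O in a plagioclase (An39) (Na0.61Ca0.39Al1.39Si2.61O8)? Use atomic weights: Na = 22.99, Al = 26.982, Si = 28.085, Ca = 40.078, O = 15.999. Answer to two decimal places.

7.04 wt%

Formula mass = 268.453 g/mol.
0.61 Na → 0.3050 mol Na2O per formula unit; M(Na2O) = 61.979, so Na2O mass = 18.904 g.
18.904/268.453 × 100 = 7.04 wt%.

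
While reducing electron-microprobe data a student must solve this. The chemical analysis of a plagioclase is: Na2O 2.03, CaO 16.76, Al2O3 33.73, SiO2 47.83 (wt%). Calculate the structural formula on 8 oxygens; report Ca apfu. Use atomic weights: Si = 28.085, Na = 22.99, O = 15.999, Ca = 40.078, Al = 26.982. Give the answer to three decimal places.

0.820 Ca apfu

Na2O: 2.03/61.979 = 0.03275 mol → 0.06550 mol Na, 0.03275 mol O.
CaO: 16.76/56.077 = 0.29887 mol → 0.29887 mol Ca, 0.29887 mol O.
Al2O3: 33.73/101.961 = 0.33081 mol → 0.66162 mol Al, 0.99243 mol O.
SiO2: 47.83/60.083 = 0.79607 mol → 0.79607 mol Si, 1.59214 mol O.
Total oxygen = 2.91619 mol. Normalization factor = 8/2.91619 = 2.74331.
Ca per 8 O = 0.29887 × 2.74331 = 0.820.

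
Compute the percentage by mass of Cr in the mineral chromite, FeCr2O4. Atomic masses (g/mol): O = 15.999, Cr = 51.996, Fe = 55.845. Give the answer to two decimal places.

M(FeCr2O4) = 223.833 g/mol.
Cr contributes 2 × 51.996 = 103.992 g per mole.
103.992/223.833 = 0.4646 → 46.46%.

46.46 weight percent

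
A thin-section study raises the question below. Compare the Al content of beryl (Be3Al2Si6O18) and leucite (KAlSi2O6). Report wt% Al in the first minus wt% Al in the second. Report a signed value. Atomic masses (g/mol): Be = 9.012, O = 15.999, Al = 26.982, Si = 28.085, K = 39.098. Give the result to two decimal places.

-2.32 percentage points

Al in Be3Al2Si6O18: molar mass 537.492 g/mol; 2×26.982 = 53.964 g → 10.04 wt%.
Al in KAlSi2O6: molar mass 218.244 g/mol; 1×26.982 = 26.982 g → 12.36 wt%.
Difference = 10.04 − 12.36 = -2.32 percentage points.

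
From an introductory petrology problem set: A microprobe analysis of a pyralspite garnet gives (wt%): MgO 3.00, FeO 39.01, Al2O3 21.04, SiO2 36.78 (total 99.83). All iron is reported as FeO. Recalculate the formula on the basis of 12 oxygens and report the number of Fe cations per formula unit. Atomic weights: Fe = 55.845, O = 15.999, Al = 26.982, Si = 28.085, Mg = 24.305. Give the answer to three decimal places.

2.648 Fe apfu

MgO: 3.00/40.304 = 0.07443 mol → 0.07443 mol Mg, 0.07443 mol O.
FeO: 39.01/71.844 = 0.54298 mol → 0.54298 mol Fe, 0.54298 mol O.
Al2O3: 21.04/101.961 = 0.20635 mol → 0.41270 mol Al, 0.61905 mol O.
SiO2: 36.78/60.083 = 0.61215 mol → 0.61215 mol Si, 1.22430 mol O.
Total oxygen = 2.46076 mol. Normalization factor = 12/2.46076 = 4.87654.
Fe per 12 O = 0.54298 × 4.87654 = 2.648.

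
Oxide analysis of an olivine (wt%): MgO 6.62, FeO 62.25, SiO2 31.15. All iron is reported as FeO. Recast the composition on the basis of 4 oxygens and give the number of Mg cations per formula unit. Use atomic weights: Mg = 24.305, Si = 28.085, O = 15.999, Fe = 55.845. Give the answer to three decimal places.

6.62 wt% MgO ÷ 40.304 g/mol = 0.16425 mol, giving 0.16425 Mg and 0.16425 O.
62.25 wt% FeO ÷ 71.844 g/mol = 0.86646 mol, giving 0.86646 Fe and 0.86646 O.
31.15 wt% SiO2 ÷ 60.083 g/mol = 0.51845 mol, giving 0.51845 Si and 1.03690 O.
Oxygen sums to 2.06761; scaling by 4/2.06761 = 1.93460 puts the formula on 4 O.
Mg: 0.16425 × 1.93460 = 0.318 atoms per formula unit.

0.318 Mg apfu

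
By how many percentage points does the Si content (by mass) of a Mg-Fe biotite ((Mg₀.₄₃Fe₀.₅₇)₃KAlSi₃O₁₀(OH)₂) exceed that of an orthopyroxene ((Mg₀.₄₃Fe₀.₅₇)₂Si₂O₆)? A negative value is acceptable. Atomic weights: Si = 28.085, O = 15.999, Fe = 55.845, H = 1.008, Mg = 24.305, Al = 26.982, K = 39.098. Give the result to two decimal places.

-5.85 percentage points

Si in (Mg₀.₄₃Fe₀.₅₇)₃KAlSi₃O₁₀(OH)₂: molar mass 471.187 g/mol; 3×28.085 = 84.255 g → 17.88 wt%.
Si in (Mg₀.₄₃Fe₀.₅₇)₂Si₂O₆: molar mass 236.730 g/mol; 2×28.085 = 56.170 g → 23.73 wt%.
Difference = 17.88 − 23.73 = -5.85 percentage points.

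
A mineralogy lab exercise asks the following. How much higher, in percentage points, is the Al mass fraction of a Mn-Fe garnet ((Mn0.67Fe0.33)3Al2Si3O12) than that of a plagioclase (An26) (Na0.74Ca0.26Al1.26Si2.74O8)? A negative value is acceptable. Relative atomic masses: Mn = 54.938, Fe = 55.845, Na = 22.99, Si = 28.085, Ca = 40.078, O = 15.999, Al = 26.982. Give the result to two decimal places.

M((Mn0.67Fe0.33)3Al2Si3O12) = 495.919 g/mol, so wt% Al = 53.964/495.919 × 100 = 10.88%.
M(Na0.74Ca0.26Al1.26Si2.74O8) = 266.375 g/mol, so wt% Al = 33.997/266.375 × 100 = 12.76%.
10.88 − 12.76 = -1.88 pp.

-1.88 percentage points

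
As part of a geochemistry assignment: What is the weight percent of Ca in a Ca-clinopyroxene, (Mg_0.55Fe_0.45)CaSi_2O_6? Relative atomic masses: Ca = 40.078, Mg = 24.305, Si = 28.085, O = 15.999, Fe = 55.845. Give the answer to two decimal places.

17.37 wt%

M((Mg_0.55Fe_0.45)CaSi_2O_6) = 230.740 g/mol.
Ca contributes 1 × 40.078 = 40.078 g per mole.
40.078/230.740 = 0.1737 → 17.37%.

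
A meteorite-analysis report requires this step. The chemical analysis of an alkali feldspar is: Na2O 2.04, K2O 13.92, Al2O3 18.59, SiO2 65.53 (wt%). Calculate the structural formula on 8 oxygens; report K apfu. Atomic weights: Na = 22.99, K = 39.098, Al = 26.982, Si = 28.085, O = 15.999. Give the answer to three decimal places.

0.813 K apfu

Na2O (M=61.979): mol = 0.03291; Na = 0.06582, O = 0.03291.
K2O (M=94.195): mol = 0.14778; K = 0.29556, O = 0.14778.
Al2O3 (M=101.961): mol = 0.18232; Al = 0.36464, O = 0.54696.
SiO2 (M=60.083): mol = 1.09066; Si = 1.09066, O = 2.18132.
ΣO = 2.90897; factor = 8/ΣO = 2.75011.
K apfu = 0.29556 × 2.75011 = 0.813.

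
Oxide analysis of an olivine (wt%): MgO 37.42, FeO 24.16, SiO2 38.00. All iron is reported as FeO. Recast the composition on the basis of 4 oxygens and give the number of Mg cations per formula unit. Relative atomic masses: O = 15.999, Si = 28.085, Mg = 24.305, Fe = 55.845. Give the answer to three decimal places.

MgO: 37.42/40.304 = 0.92844 mol → 0.92844 mol Mg, 0.92844 mol O.
FeO: 24.16/71.844 = 0.33628 mol → 0.33628 mol Fe, 0.33628 mol O.
SiO2: 38.00/60.083 = 0.63246 mol → 0.63246 mol Si, 1.26492 mol O.
Total oxygen = 2.52964 mol. Normalization factor = 4/2.52964 = 1.58125.
Mg per 4 O = 0.92844 × 1.58125 = 1.468.

1.468 Mg apfu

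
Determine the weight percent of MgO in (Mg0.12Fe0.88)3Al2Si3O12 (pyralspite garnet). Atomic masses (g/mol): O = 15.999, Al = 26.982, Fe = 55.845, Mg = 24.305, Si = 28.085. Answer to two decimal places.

Formula mass = 486.388 g/mol.
0.36 Mg → 0.3600 mol MgO per formula unit; M(MgO) = 40.304, so MgO mass = 14.509 g.
14.509/486.388 × 100 = 2.98 wt%.

2.98 wt%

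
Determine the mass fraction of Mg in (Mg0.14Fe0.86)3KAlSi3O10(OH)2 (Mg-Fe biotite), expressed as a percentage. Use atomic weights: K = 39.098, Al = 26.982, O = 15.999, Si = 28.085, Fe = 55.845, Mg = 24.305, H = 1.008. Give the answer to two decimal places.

Molar mass of (Mg0.14Fe0.86)3KAlSi3O10(OH)2: 0.42×24.305 + 2.58×55.845 + 1×39.098 + 1×26.982 + 3×28.085 + 12×15.999 + 2×1.008 = 498.627 g/mol.
Mass of Mg per formula unit: 0.42 × 24.305 = 10.208 g.
Weight fraction Mg = 10.208 / 498.627 = 0.0205.

2.05 mass %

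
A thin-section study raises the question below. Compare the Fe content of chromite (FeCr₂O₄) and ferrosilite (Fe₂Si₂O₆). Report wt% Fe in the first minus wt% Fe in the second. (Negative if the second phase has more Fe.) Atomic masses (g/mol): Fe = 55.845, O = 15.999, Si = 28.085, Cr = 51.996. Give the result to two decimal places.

Fe in FeCr₂O₄: molar mass 223.833 g/mol; 1×55.845 = 55.845 g → 24.95 wt%.
Fe in Fe₂Si₂O₆: molar mass 263.854 g/mol; 2×55.845 = 111.690 g → 42.33 wt%.
Difference = 24.95 − 42.33 = -17.38 percentage points.

-17.38 percentage points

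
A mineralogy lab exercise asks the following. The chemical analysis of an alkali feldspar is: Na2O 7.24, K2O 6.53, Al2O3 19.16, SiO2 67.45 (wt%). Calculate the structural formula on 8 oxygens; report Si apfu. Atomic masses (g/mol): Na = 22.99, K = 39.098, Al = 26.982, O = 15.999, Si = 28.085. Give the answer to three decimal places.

2.999 Si apfu

Na2O (M=61.979): mol = 0.11681; Na = 0.23362, O = 0.11681.
K2O (M=94.195): mol = 0.06932; K = 0.13864, O = 0.06932.
Al2O3 (M=101.961): mol = 0.18791; Al = 0.37582, O = 0.56373.
SiO2 (M=60.083): mol = 1.12261; Si = 1.12261, O = 2.24522.
ΣO = 2.99508; factor = 8/ΣO = 2.67105.
Si apfu = 1.12261 × 2.67105 = 2.999.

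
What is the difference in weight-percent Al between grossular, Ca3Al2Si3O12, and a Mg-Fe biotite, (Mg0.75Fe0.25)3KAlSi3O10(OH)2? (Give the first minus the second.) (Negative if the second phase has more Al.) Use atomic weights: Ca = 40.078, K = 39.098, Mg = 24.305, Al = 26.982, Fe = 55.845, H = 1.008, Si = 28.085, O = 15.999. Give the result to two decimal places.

M(Ca3Al2Si3O12) = 450.441 g/mol, so wt% Al = 53.964/450.441 × 100 = 11.98%.
M((Mg0.75Fe0.25)3KAlSi3O10(OH)2) = 440.909 g/mol, so wt% Al = 26.982/440.909 × 100 = 6.12%.
11.98 − 6.12 = 5.86 pp.

5.86 percentage points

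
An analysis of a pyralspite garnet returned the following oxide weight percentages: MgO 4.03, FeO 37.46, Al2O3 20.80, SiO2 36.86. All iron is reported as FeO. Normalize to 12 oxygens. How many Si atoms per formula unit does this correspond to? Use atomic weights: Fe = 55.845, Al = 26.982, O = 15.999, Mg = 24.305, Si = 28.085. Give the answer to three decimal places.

2.992 Si apfu

MgO (M=40.304): mol = 0.09999; Mg = 0.09999, O = 0.09999.
FeO (M=71.844): mol = 0.52141; Fe = 0.52141, O = 0.52141.
Al2O3 (M=101.961): mol = 0.20400; Al = 0.40800, O = 0.61200.
SiO2 (M=60.083): mol = 0.61348; Si = 0.61348, O = 1.22696.
ΣO = 2.46036; factor = 12/ΣO = 4.87734.
Si apfu = 0.61348 × 4.87734 = 2.992.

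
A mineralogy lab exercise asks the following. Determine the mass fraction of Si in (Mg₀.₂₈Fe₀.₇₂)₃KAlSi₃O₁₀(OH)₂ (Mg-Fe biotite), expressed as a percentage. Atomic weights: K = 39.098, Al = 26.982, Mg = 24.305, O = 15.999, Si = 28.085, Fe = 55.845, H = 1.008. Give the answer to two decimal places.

Formula mass = 0.84*24.305 + 2.16*55.845 + 1*39.098 + 1*26.982 + 3*28.085 + 12*15.999 + 2*1.008 = 485.380 g/mol, of which 84.255 g is Si.
So Si makes up 84.255/485.380 = 0.1736 of the mass, i.e. 17.36%.

17.36 weight percent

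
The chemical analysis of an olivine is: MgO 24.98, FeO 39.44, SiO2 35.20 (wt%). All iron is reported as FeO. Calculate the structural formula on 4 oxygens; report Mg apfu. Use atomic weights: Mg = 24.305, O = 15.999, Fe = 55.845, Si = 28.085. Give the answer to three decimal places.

1.059 Mg apfu

MgO (M=40.304): mol = 0.61979; Mg = 0.61979, O = 0.61979.
FeO (M=71.844): mol = 0.54897; Fe = 0.54897, O = 0.54897.
SiO2 (M=60.083): mol = 0.58586; Si = 0.58586, O = 1.17172.
ΣO = 2.34048; factor = 4/ΣO = 1.70905.
Mg apfu = 0.61979 × 1.70905 = 1.059.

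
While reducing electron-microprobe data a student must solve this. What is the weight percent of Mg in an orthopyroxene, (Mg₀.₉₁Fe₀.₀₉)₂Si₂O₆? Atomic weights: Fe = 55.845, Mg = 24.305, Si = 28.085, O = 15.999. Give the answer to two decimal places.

M((Mg₀.₉₁Fe₀.₀₉)₂Si₂O₆) = 206.451 g/mol.
Mg contributes 1.82 × 24.305 = 44.235 g per mole.
44.235/206.451 = 0.2143 → 21.43%.

21.43 weight percent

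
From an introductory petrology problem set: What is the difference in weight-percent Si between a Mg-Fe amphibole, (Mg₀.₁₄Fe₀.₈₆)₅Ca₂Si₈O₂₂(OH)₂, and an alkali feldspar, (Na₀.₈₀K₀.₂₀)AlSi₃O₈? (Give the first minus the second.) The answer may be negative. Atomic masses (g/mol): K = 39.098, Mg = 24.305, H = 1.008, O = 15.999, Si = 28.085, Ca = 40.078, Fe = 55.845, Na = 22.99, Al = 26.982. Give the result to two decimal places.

First mineral: 224.680 g Si in 947.975 g formula = 23.70 wt% Si.
Second mineral: 84.255 g Si in 265.441 g formula = 31.74 wt% Si.
23.70% − 31.74% gives a difference of -8.04 percentage points.

-8.04 percentage points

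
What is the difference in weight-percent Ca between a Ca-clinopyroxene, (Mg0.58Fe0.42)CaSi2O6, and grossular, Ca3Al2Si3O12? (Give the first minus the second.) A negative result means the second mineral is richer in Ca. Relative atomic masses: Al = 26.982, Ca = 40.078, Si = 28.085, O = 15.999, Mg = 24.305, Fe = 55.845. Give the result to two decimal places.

-9.25 percentage points

Ca in (Mg0.58Fe0.42)CaSi2O6: molar mass 229.794 g/mol; 1×40.078 = 40.078 g → 17.44 wt%.
Ca in Ca3Al2Si3O12: molar mass 450.441 g/mol; 3×40.078 = 120.234 g → 26.69 wt%.
Difference = 17.44 − 26.69 = -9.25 percentage points.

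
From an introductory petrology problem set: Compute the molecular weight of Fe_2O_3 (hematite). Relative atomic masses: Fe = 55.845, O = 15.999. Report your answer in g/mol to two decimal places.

M = 2·55.845 + 3·15.999

159.69 g/mol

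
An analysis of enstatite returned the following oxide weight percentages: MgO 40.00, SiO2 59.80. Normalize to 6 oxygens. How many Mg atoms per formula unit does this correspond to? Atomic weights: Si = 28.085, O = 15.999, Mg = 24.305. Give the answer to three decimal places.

1.996 Mg apfu

40.00 wt% MgO ÷ 40.304 g/mol = 0.99246 mol, giving 0.99246 Mg and 0.99246 O.
59.80 wt% SiO2 ÷ 60.083 g/mol = 0.99529 mol, giving 0.99529 Si and 1.99058 O.
Oxygen sums to 2.98304; scaling by 6/2.98304 = 2.01137 puts the formula on 6 O.
Mg: 0.99246 × 2.01137 = 1.996 atoms per formula unit.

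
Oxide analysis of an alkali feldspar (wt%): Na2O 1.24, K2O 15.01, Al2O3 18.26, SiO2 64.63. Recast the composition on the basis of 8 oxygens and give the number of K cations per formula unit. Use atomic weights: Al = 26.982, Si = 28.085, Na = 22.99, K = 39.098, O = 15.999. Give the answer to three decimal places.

1.24 wt% Na2O ÷ 61.979 g/mol = 0.02001 mol, giving 0.04002 Na and 0.02001 O.
15.01 wt% K2O ÷ 94.195 g/mol = 0.15935 mol, giving 0.31870 K and 0.15935 O.
18.26 wt% Al2O3 ÷ 101.961 g/mol = 0.17909 mol, giving 0.35818 Al and 0.53727 O.
64.63 wt% SiO2 ÷ 60.083 g/mol = 1.07568 mol, giving 1.07568 Si and 2.15136 O.
Oxygen sums to 2.86799; scaling by 8/2.86799 = 2.78941 puts the formula on 8 O.
K: 0.31870 × 2.78941 = 0.889 atoms per formula unit.

0.889 K apfu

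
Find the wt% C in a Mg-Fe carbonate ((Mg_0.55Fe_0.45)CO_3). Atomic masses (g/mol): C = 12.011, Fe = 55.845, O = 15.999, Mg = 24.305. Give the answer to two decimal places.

12.19 mass %

Formula mass = 0.55*24.305 + 0.45*55.845 + 1*12.011 + 3*15.999 = 98.506 g/mol, of which 12.011 g is C.
So C makes up 12.011/98.506 = 0.1219 of the mass, i.e. 12.19%.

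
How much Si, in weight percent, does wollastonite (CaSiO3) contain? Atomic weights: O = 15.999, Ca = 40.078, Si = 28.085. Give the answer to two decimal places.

Molar mass of CaSiO3: 1·40.078 + 1·28.085 + 3·15.999 = 116.160 g/mol.
Mass of Si per formula unit: 1 × 28.085 = 28.085 g.
Weight fraction Si = 28.085 / 116.160 = 0.2418.

24.18 weight percent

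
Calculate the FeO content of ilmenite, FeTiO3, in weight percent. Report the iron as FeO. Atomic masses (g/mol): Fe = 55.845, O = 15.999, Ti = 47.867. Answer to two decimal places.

47.36 wt%

Molar mass of FeTiO3 = 1*55.845 + 1*47.867 + 3*15.999 = 151.709 g/mol.
Each formula unit contains 1 Fe, equivalent to 1/1 = 1.0000 mol FeO.
M(FeO) = 1×55.845 + 1×15.999 = 71.844 g/mol.
Mass of FeO per formula unit = 1.0000 × 71.844 = 71.844 g.
FeO wt% = 71.844 / 151.709 × 100 = 47.36%.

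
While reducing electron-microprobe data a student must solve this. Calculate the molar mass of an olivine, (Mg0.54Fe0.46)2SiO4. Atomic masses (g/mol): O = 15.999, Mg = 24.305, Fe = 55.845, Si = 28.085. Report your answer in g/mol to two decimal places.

169.71 g/mol

M = 1.08×24.305 + 0.92×55.845 + 1×28.085 + 4×15.999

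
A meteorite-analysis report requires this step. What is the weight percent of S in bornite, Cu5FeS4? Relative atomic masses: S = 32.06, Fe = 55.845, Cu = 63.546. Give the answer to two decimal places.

Formula mass = 5*63.546 + 1*55.845 + 4*32.06 = 501.815 g/mol, of which 128.240 g is S.
So S makes up 128.240/501.815 = 0.2556 of the mass, i.e. 25.56%.

25.56 mass %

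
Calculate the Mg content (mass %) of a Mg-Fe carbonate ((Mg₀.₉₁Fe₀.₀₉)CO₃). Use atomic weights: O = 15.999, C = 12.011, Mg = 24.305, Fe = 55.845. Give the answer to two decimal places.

M((Mg₀.₉₁Fe₀.₀₉)CO₃) = 87.152 g/mol.
Mg contributes 0.91 × 24.305 = 22.118 g per mole.
22.118/87.152 = 0.2538 → 25.38%.

25.38 mass %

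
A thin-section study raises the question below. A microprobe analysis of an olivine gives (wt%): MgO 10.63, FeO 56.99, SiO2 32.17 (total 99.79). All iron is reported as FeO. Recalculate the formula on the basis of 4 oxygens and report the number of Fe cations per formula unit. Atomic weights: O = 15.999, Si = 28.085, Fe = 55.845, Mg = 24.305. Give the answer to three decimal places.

1.491 Fe apfu

MgO: 10.63/40.304 = 0.26375 mol → 0.26375 mol Mg, 0.26375 mol O.
FeO: 56.99/71.844 = 0.79325 mol → 0.79325 mol Fe, 0.79325 mol O.
SiO2: 32.17/60.083 = 0.53543 mol → 0.53543 mol Si, 1.07086 mol O.
Total oxygen = 2.12786 mol. Normalization factor = 4/2.12786 = 1.87982.
Fe per 4 O = 0.79325 × 1.87982 = 1.491.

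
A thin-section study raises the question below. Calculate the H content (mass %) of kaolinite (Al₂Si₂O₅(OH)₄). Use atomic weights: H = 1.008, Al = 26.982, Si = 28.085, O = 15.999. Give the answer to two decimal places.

1.56 mass %

M(Al₂Si₂O₅(OH)₄) = 258.157 g/mol.
H contributes 4 × 1.008 = 4.032 g per mole.
4.032/258.157 = 0.0156 → 1.56%.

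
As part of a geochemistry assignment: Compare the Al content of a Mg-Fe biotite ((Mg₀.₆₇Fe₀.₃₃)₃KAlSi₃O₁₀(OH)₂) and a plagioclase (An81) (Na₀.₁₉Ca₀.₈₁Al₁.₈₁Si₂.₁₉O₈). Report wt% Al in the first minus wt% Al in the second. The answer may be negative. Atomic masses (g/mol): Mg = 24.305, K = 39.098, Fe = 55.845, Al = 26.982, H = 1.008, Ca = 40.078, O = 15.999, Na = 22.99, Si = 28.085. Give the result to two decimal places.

Al in (Mg₀.₆₇Fe₀.₃₃)₃KAlSi₃O₁₀(OH)₂: molar mass 448.479 g/mol; 1×26.982 = 26.982 g → 6.02 wt%.
Al in Na₀.₁₉Ca₀.₈₁Al₁.₈₁Si₂.₁₉O₈: molar mass 275.167 g/mol; 1.81×26.982 = 48.837 g → 17.75 wt%.
Difference = 6.02 − 17.75 = -11.73 percentage points.

-11.73 percentage points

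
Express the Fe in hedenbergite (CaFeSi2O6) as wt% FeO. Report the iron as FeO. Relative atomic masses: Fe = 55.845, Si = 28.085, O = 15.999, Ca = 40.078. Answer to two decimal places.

M(CaFeSi2O6) = 248.087 g/mol; M(FeO) = 71.844 g/mol.
Moles FeO per formula unit = 1 Fe ÷ 1 = 1.0000.
FeO fraction = (1.0000 × 71.844) / 248.087 = 71.844/248.087 = 0.2896.

28.96 wt%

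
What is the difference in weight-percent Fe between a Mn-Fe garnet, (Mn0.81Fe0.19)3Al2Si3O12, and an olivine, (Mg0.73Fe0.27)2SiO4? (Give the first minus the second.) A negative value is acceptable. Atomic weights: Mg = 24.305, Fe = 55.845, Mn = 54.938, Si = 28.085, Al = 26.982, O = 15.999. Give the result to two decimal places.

Fe in (Mn0.81Fe0.19)3Al2Si3O12: molar mass 495.538 g/mol; 0.57×55.845 = 31.832 g → 6.42 wt%.
Fe in (Mg0.73Fe0.27)2SiO4: molar mass 157.723 g/mol; 0.54×55.845 = 30.156 g → 19.12 wt%.
Difference = 6.42 − 19.12 = -12.70 percentage points.

-12.70 percentage points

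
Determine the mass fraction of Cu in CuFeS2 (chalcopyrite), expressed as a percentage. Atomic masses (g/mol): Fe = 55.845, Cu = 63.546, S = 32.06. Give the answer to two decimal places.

M(CuFeS2) = 183.511 g/mol.
Cu contributes 1 × 63.546 = 63.546 g per mole.
63.546/183.511 = 0.3463 → 34.63%.

34.63 wt%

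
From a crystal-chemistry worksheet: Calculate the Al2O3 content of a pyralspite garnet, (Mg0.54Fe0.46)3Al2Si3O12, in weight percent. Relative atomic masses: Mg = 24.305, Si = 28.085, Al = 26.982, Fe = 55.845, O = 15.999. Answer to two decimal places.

Formula mass = 446.647 g/mol.
2 Al → 1.0000 mol Al2O3 per formula unit; M(Al2O3) = 101.961, so Al2O3 mass = 101.961 g.
101.961/446.647 × 100 = 22.83 wt%.

22.83 wt%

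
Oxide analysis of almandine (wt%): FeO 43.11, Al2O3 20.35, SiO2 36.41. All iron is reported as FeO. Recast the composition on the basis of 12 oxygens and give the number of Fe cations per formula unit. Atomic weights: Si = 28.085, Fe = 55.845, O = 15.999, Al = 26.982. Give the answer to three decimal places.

2.987 Fe apfu

FeO (M=71.844): mol = 0.60005; Fe = 0.60005, O = 0.60005.
Al2O3 (M=101.961): mol = 0.19959; Al = 0.39918, O = 0.59877.
SiO2 (M=60.083): mol = 0.60600; Si = 0.60600, O = 1.21200.
ΣO = 2.41082; factor = 12/ΣO = 4.97756.
Fe apfu = 0.60005 × 4.97756 = 2.987.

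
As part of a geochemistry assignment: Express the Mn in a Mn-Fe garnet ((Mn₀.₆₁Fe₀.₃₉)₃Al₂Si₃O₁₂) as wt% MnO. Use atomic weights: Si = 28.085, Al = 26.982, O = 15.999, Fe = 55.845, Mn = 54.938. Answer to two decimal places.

M((Mn₀.₆₁Fe₀.₃₉)₃Al₂Si₃O₁₂) = 496.082 g/mol; M(MnO) = 70.937 g/mol.
Moles MnO per formula unit = 1.83 Mn ÷ 1 = 1.8300.
MnO fraction = (1.8300 × 70.937) / 496.082 = 129.815/496.082 = 0.2617.

26.17 wt%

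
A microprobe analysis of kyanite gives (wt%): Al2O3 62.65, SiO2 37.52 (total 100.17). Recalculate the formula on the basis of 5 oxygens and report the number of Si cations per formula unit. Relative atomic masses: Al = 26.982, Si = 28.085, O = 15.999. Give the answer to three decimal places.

1.010 Si apfu

Al2O3 (M=101.961): mol = 0.61445; Al = 1.22890, O = 1.84335.
SiO2 (M=60.083): mol = 0.62447; Si = 0.62447, O = 1.24894.
ΣO = 3.09229; factor = 5/ΣO = 1.61692.
Si apfu = 0.62447 × 1.61692 = 1.010.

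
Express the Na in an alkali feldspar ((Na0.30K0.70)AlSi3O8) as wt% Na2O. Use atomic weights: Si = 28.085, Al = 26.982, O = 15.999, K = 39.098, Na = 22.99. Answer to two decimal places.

3.40 wt%

Molar mass of (Na0.30K0.70)AlSi3O8 = 0.30×22.99 + 0.70×39.098 + 1×26.982 + 3×28.085 + 8×15.999 = 273.495 g/mol.
Each formula unit contains 0.30 Na, equivalent to 0.30/2 = 0.1500 mol Na2O.
M(Na2O) = 2×22.99 + 1×15.999 = 61.979 g/mol.
Mass of Na2O per formula unit = 0.1500 × 61.979 = 9.297 g.
Na2O wt% = 9.297 / 273.495 × 100 = 3.40%.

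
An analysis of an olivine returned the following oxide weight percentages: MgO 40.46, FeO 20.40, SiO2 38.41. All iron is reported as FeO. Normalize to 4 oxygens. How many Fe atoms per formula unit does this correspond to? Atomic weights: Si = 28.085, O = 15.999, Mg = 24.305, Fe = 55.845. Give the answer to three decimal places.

0.443 Fe apfu

MgO (M=40.304): mol = 1.00387; Mg = 1.00387, O = 1.00387.
FeO (M=71.844): mol = 0.28395; Fe = 0.28395, O = 0.28395.
SiO2 (M=60.083): mol = 0.63928; Si = 0.63928, O = 1.27856.
ΣO = 2.56638; factor = 4/ΣO = 1.55862.
Fe apfu = 0.28395 × 1.55862 = 0.443.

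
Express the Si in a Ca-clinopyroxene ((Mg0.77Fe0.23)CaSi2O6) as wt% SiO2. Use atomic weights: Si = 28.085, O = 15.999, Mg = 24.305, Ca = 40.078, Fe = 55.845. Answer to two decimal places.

53.69 wt%

M((Mg0.77Fe0.23)CaSi2O6) = 223.801 g/mol; M(SiO2) = 60.083 g/mol.
Moles SiO2 per formula unit = 2 Si ÷ 1 = 2.0000.
SiO2 fraction = (2.0000 × 60.083) / 223.801 = 120.166/223.801 = 0.5369.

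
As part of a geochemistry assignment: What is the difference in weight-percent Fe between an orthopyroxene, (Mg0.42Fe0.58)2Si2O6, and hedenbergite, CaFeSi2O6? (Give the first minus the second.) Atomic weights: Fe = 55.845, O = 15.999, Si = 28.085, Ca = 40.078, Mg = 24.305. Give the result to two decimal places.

M((Mg0.42Fe0.58)2Si2O6) = 237.360 g/mol, so wt% Fe = 64.780/237.360 × 100 = 27.29%.
M(CaFeSi2O6) = 248.087 g/mol, so wt% Fe = 55.845/248.087 × 100 = 22.51%.
27.29 − 22.51 = 4.78 pp.

4.78 percentage points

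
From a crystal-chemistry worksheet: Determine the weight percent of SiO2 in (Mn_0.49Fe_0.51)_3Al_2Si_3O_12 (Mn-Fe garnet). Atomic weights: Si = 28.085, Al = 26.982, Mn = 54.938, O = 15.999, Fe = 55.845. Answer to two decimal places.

Formula mass = 496.409 g/mol.
3 Si → 3.0000 mol SiO2 per formula unit; M(SiO2) = 60.083, so SiO2 mass = 180.249 g.
180.249/496.409 × 100 = 36.31 wt%.

36.31 wt%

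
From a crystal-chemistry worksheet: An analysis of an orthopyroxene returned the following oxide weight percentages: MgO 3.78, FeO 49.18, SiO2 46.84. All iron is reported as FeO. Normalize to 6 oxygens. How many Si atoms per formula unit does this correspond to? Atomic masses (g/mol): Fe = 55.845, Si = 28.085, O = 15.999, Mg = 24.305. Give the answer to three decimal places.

MgO (M=40.304): mol = 0.09379; Mg = 0.09379, O = 0.09379.
FeO (M=71.844): mol = 0.68454; Fe = 0.68454, O = 0.68454.
SiO2 (M=60.083): mol = 0.77959; Si = 0.77959, O = 1.55918.
ΣO = 2.33751; factor = 6/ΣO = 2.56683.
Si apfu = 0.77959 × 2.56683 = 2.001.

2.001 Si apfu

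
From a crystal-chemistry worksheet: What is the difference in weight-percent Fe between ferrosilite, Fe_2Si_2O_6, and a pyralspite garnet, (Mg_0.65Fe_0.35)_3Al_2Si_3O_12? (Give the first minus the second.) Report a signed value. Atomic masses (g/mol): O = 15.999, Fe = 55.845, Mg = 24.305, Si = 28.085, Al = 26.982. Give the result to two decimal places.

M(Fe_2Si_2O_6) = 263.854 g/mol, so wt% Fe = 111.690/263.854 × 100 = 42.33%.
M((Mg_0.65Fe_0.35)_3Al_2Si_3O_12) = 436.239 g/mol, so wt% Fe = 58.637/436.239 × 100 = 13.44%.
42.33 − 13.44 = 28.89 pp.

28.89 percentage points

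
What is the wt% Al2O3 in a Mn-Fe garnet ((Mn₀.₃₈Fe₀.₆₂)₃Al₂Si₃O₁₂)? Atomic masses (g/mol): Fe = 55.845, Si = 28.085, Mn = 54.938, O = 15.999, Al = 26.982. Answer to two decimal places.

Molar mass of (Mn₀.₃₈Fe₀.₆₂)₃Al₂Si₃O₁₂ = 1.14×54.938 + 1.86×55.845 + 2×26.982 + 3×28.085 + 12×15.999 = 496.708 g/mol.
Each formula unit contains 2 Al, equivalent to 2/2 = 1.0000 mol Al2O3.
M(Al2O3) = 2×26.982 + 3×15.999 = 101.961 g/mol.
Mass of Al2O3 per formula unit = 1.0000 × 101.961 = 101.961 g.
Al2O3 wt% = 101.961 / 496.708 × 100 = 20.53%.

20.53 wt%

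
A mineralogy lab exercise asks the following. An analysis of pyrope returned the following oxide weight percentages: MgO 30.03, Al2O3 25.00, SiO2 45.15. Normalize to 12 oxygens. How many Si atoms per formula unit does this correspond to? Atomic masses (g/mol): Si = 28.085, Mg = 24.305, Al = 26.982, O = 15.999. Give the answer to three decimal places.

3.022 Si apfu

MgO: 30.03/40.304 = 0.74509 mol → 0.74509 mol Mg, 0.74509 mol O.
Al2O3: 25.00/101.961 = 0.24519 mol → 0.49038 mol Al, 0.73557 mol O.
SiO2: 45.15/60.083 = 0.75146 mol → 0.75146 mol Si, 1.50292 mol O.
Total oxygen = 2.98358 mol. Normalization factor = 12/2.98358 = 4.02201.
Si per 12 O = 0.75146 × 4.02201 = 3.022.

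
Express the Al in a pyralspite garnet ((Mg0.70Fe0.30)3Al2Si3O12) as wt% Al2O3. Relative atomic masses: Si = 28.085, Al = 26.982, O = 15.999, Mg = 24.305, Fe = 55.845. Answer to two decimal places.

M((Mg0.70Fe0.30)3Al2Si3O12) = 431.508 g/mol; M(Al2O3) = 101.961 g/mol.
Moles Al2O3 per formula unit = 2 Al ÷ 2 = 1.0000.
Al2O3 fraction = (1.0000 × 101.961) / 431.508 = 101.961/431.508 = 0.2363.

23.63 wt%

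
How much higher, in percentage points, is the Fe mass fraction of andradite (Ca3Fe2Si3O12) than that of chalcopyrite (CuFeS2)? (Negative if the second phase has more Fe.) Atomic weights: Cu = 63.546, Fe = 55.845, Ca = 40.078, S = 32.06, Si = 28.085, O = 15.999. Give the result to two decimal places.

-8.45 percentage points

M(Ca3Fe2Si3O12) = 508.167 g/mol, so wt% Fe = 111.690/508.167 × 100 = 21.98%.
M(CuFeS2) = 183.511 g/mol, so wt% Fe = 55.845/183.511 × 100 = 30.43%.
21.98 − 30.43 = -8.45 pp.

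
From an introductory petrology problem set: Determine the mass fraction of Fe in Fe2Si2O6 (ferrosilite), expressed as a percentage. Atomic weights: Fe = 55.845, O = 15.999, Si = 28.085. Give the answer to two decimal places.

M(Fe2Si2O6) = 263.854 g/mol.
Fe contributes 2 × 55.845 = 111.690 g per mole.
111.690/263.854 = 0.4233 → 42.33%.

42.33 weight percent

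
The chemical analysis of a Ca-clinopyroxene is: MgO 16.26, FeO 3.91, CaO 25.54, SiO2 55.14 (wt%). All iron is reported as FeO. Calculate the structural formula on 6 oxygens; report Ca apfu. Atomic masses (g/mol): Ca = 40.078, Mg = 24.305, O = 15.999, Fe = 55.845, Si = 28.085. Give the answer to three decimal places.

0.994 Ca apfu

MgO (M=40.304): mol = 0.40343; Mg = 0.40343, O = 0.40343.
FeO (M=71.844): mol = 0.05442; Fe = 0.05442, O = 0.05442.
CaO (M=56.077): mol = 0.45545; Ca = 0.45545, O = 0.45545.
SiO2 (M=60.083): mol = 0.91773; Si = 0.91773, O = 1.83546.
ΣO = 2.74876; factor = 6/ΣO = 2.18280.
Ca apfu = 0.45545 × 2.18280 = 0.994.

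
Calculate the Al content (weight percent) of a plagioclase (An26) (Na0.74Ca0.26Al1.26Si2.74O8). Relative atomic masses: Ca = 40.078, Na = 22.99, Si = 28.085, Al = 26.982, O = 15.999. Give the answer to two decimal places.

12.76 weight percent

M(Na0.74Ca0.26Al1.26Si2.74O8) = 266.375 g/mol.
Al contributes 1.26 × 26.982 = 33.997 g per mole.
33.997/266.375 = 0.1276 → 12.76%.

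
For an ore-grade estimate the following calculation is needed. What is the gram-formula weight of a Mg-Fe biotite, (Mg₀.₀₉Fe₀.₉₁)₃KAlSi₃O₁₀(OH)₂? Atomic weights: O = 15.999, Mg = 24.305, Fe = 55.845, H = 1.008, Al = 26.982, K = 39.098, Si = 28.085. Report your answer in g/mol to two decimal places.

M = 0.27*24.305 + 2.73*55.845 + 1*39.098 + 1*26.982 + 3*28.085 + 12*15.999 + 2*1.008

503.36 g/mol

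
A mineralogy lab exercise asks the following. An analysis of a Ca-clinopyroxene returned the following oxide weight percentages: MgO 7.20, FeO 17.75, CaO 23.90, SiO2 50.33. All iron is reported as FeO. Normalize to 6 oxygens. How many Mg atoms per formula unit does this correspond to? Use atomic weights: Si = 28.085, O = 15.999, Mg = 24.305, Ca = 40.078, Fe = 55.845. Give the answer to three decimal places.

0.424 Mg apfu

7.20 wt% MgO ÷ 40.304 g/mol = 0.17864 mol, giving 0.17864 Mg and 0.17864 O.
17.75 wt% FeO ÷ 71.844 g/mol = 0.24706 mol, giving 0.24706 Fe and 0.24706 O.
23.90 wt% CaO ÷ 56.077 g/mol = 0.42620 mol, giving 0.42620 Ca and 0.42620 O.
50.33 wt% SiO2 ÷ 60.083 g/mol = 0.83767 mol, giving 0.83767 Si and 1.67534 O.
Oxygen sums to 2.52724; scaling by 6/2.52724 = 2.37413 puts the formula on 6 O.
Mg: 0.17864 × 2.37413 = 0.424 atoms per formula unit.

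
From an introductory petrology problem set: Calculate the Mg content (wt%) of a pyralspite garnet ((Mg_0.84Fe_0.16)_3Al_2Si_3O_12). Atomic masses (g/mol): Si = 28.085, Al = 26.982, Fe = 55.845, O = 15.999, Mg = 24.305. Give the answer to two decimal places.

14.64 wt%

Formula mass = 2.52×24.305 + 0.48×55.845 + 2×26.982 + 3×28.085 + 12×15.999 = 418.261 g/mol, of which 61.249 g is Mg.
So Mg makes up 61.249/418.261 = 0.1464 of the mass, i.e. 14.64%.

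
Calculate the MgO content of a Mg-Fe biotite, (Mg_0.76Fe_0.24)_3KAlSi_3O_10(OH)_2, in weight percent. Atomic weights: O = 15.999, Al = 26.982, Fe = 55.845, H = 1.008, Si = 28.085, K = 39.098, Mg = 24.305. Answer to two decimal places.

20.89 wt%

Molar mass of (Mg_0.76Fe_0.24)_3KAlSi_3O_10(OH)_2 = 2.28·24.305 + 0.72·55.845 + 1·39.098 + 1·26.982 + 3·28.085 + 12·15.999 + 2·1.008 = 439.963 g/mol.
Each formula unit contains 2.28 Mg, equivalent to 2.28/1 = 2.2800 mol MgO.
M(MgO) = 1×24.305 + 1×15.999 = 40.304 g/mol.
Mass of MgO per formula unit = 2.2800 × 40.304 = 91.893 g.
MgO wt% = 91.893 / 439.963 × 100 = 20.89%.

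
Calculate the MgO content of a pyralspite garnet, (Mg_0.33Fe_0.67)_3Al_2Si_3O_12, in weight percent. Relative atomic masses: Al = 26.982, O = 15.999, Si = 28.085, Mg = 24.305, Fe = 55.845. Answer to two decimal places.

M((Mg_0.33Fe_0.67)_3Al_2Si_3O_12) = 466.517 g/mol; M(MgO) = 40.304 g/mol.
Moles MgO per formula unit = 0.99 Mg ÷ 1 = 0.9900.
MgO fraction = (0.9900 × 40.304) / 466.517 = 39.901/466.517 = 0.0855.

8.55 wt%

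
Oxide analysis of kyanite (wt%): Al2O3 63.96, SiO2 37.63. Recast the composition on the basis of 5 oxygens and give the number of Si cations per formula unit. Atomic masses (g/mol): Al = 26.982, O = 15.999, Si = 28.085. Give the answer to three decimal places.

63.96 wt% Al2O3 ÷ 101.961 g/mol = 0.62730 mol, giving 1.25460 Al and 1.88190 O.
37.63 wt% SiO2 ÷ 60.083 g/mol = 0.62630 mol, giving 0.62630 Si and 1.25260 O.
Oxygen sums to 3.13450; scaling by 5/3.13450 = 1.59515 puts the formula on 5 O.
Si: 0.62630 × 1.59515 = 0.999 atoms per formula unit.

0.999 Si apfu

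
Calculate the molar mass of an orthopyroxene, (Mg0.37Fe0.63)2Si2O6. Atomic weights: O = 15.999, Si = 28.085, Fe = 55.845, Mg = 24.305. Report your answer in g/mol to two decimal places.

Mg: 0.74 × 24.305 = 17.9857
Fe: 1.26 × 55.845 = 70.3647
Si: 2 × 28.085 = 56.1700
O: 6 × 15.999 = 95.9940
Summing the contributions gives the formula mass.

240.51 g/mol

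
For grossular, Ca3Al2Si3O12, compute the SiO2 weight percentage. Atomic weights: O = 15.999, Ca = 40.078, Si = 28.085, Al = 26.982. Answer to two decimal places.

40.02 wt%

Molar mass of Ca3Al2Si3O12 = 3·40.078 + 2·26.982 + 3·28.085 + 12·15.999 = 450.441 g/mol.
Each formula unit contains 3 Si, equivalent to 3/1 = 3.0000 mol SiO2.
M(SiO2) = 1×28.085 + 2×15.999 = 60.083 g/mol.
Mass of SiO2 per formula unit = 3.0000 × 60.083 = 180.249 g.
SiO2 wt% = 180.249 / 450.441 × 100 = 40.02%.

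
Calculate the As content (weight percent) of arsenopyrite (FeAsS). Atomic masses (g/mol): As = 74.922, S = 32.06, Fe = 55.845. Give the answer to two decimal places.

M(FeAsS) = 162.827 g/mol.
As contributes 1 × 74.922 = 74.922 g per mole.
74.922/162.827 = 0.4601 → 46.01%.

46.01 weight percent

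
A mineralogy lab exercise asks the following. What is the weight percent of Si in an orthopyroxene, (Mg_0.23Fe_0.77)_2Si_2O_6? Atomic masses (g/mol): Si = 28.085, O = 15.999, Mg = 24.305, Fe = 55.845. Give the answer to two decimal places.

22.53 weight percent

Formula mass = 0.46·24.305 + 1.54·55.845 + 2·28.085 + 6·15.999 = 249.346 g/mol, of which 56.170 g is Si.
So Si makes up 56.170/249.346 = 0.2253 of the mass, i.e. 22.53%.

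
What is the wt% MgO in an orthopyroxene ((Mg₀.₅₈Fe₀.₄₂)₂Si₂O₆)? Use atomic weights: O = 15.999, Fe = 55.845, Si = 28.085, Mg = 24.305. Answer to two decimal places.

Molar mass of (Mg₀.₅₈Fe₀.₄₂)₂Si₂O₆ = 1.16*24.305 + 0.84*55.845 + 2*28.085 + 6*15.999 = 227.268 g/mol.
Each formula unit contains 1.16 Mg, equivalent to 1.16/1 = 1.1600 mol MgO.
M(MgO) = 1×24.305 + 1×15.999 = 40.304 g/mol.
Mass of MgO per formula unit = 1.1600 × 40.304 = 46.753 g.
MgO wt% = 46.753 / 227.268 × 100 = 20.57%.

20.57 wt%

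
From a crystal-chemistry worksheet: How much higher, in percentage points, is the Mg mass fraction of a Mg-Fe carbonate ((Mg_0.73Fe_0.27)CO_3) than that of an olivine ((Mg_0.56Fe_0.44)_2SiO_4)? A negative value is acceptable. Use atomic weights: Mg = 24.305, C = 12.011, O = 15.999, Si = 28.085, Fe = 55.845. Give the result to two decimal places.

2.95 percentage points

M((Mg_0.73Fe_0.27)CO_3) = 92.829 g/mol, so wt% Mg = 17.743/92.829 × 100 = 19.11%.
M((Mg_0.56Fe_0.44)_2SiO_4) = 168.446 g/mol, so wt% Mg = 27.222/168.446 × 100 = 16.16%.
19.11 − 16.16 = 2.95 pp.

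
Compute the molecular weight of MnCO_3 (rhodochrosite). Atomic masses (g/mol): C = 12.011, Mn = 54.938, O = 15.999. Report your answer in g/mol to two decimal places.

114.95 g/mol

Mn: 1 × 54.938 = 54.9380
C: 1 × 12.011 = 12.0110
O: 3 × 15.999 = 47.9970
Summing the contributions gives the formula mass.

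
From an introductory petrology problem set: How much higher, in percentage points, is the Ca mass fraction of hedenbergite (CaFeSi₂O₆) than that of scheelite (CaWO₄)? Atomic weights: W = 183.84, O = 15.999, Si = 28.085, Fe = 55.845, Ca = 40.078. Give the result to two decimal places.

M(CaFeSi₂O₆) = 248.087 g/mol, so wt% Ca = 40.078/248.087 × 100 = 16.15%.
M(CaWO₄) = 287.914 g/mol, so wt% Ca = 40.078/287.914 × 100 = 13.92%.
16.15 − 13.92 = 2.23 pp.

2.23 percentage points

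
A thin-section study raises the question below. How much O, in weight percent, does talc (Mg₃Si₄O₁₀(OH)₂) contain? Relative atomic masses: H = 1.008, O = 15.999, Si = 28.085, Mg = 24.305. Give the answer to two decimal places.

50.62 weight percent

Formula mass = 3·24.305 + 4·28.085 + 12·15.999 + 2·1.008 = 379.259 g/mol, of which 191.988 g is O.
So O makes up 191.988/379.259 = 0.5062 of the mass, i.e. 50.62%.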